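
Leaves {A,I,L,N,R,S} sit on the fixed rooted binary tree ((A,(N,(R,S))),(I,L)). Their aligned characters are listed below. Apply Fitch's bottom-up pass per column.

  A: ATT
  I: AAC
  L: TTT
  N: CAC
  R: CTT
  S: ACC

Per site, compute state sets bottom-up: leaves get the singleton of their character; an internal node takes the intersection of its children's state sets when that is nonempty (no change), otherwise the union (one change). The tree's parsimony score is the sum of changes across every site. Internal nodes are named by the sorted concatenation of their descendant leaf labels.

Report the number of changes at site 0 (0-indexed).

RS@0: {C} ∪ {A} = {A,C} (union, +1)
NRS@0: {C} ∩ {A,C} = {C} (intersection, +0)
ANRS@0: {A} ∪ {C} = {A,C} (union, +1)
IL@0: {A} ∪ {T} = {A,T} (union, +1)
AILNRS@0: {A,C} ∩ {A,T} = {A} (intersection, +0)
RS@1: {T} ∪ {C} = {C,T} (union, +1)
NRS@1: {A} ∪ {C,T} = {A,C,T} (union, +1)
ANRS@1: {T} ∩ {A,C,T} = {T} (intersection, +0)
IL@1: {A} ∪ {T} = {A,T} (union, +1)
AILNRS@1: {T} ∩ {A,T} = {T} (intersection, +0)
RS@2: {T} ∪ {C} = {C,T} (union, +1)
NRS@2: {C} ∩ {C,T} = {C} (intersection, +0)
ANRS@2: {T} ∪ {C} = {C,T} (union, +1)
IL@2: {C} ∪ {T} = {C,T} (union, +1)
AILNRS@2: {C,T} ∩ {C,T} = {C,T} (intersection, +0)
per-site changes: [3, 3, 3]; total = 9

3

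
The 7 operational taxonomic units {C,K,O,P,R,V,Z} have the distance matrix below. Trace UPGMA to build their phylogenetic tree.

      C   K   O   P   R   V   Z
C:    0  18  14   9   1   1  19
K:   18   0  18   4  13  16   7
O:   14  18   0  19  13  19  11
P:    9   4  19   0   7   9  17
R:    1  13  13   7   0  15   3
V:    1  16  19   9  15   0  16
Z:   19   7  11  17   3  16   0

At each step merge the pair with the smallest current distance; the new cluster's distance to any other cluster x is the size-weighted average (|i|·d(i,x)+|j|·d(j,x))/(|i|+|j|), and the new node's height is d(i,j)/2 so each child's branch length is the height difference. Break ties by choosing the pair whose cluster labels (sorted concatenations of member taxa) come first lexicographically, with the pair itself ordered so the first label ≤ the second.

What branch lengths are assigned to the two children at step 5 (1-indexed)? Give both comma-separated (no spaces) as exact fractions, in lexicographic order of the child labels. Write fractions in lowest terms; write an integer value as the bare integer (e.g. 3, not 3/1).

step 1: merge (C,R) at d=1; branch lengths C→1/2, R→1/2; new cluster CR
  updated: d(CR,K)=31/2, d(CR,O)=27/2, d(CR,P)=8, d(CR,V)=8, d(CR,Z)=11
step 2: merge (K,P) at d=4; branch lengths K→2, P→2; new cluster KP
  updated: d(CR,KP)=47/4, d(KP,O)=37/2, d(KP,V)=25/2, d(KP,Z)=12
step 3: merge (CR,V) at d=8; branch lengths CR→7/2, V→4; new cluster CRV
  updated: d(CRV,KP)=12, d(CRV,O)=46/3, d(CRV,Z)=38/3
step 4: merge (O,Z) at d=11; branch lengths O→11/2, Z→11/2; new cluster OZ
  updated: d(CRV,OZ)=14, d(KP,OZ)=61/4
step 5: merge (CRV,KP) at d=12; branch lengths CRV→2, KP→4; new cluster CKPRV
  updated: d(CKPRV,OZ)=29/2
step 6: merge (CKPRV,OZ) at d=29/2; branch lengths CKPRV→5/4, OZ→7/4; new cluster CKOPRVZ
final tree: ((((C:1/2,R:1/2):7/2,V:4):2,(K:2,P:2):4):5/4,(O:11/2,Z:11/2):7/4)
total length: 65/2

2,4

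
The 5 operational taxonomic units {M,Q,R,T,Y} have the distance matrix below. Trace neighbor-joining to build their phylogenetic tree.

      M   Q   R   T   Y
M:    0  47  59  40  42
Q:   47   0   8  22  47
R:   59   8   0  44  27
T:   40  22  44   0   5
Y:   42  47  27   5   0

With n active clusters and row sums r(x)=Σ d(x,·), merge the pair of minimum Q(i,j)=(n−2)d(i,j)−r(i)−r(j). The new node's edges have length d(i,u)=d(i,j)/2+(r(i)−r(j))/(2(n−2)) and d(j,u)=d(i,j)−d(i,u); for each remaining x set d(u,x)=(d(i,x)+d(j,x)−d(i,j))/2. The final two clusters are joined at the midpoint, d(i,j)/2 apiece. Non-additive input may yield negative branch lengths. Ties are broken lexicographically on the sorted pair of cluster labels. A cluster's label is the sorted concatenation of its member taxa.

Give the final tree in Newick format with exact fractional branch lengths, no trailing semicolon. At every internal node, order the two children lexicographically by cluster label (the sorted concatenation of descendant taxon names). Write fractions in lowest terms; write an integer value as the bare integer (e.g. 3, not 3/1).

(((M:59/2,(Q:5/3,R:19/3):39/2):9,T:1):2,Y:2)

step 1: merge (Q,R) at d=8, Q=-238; branch lengths Q→5/3, R→19/3; new cluster QR
  updated: d(M,QR)=49, d(QR,T)=29, d(QR,Y)=33
step 2: merge (M,QR) at d=49, Q=-144; branch lengths M→59/2, QR→39/2; new cluster MQR
  updated: d(MQR,T)=10, d(MQR,Y)=13
step 3: merge (MQR,T) at d=10, Q=-28; branch lengths MQR→9, T→1; new cluster MQRT
  updated: d(MQRT,Y)=4
step 4: merge (MQRT,Y) at d=4; branch lengths MQRT→2, Y→2; new cluster MQRTY
final tree: (((M:59/2,(Q:5/3,R:19/3):39/2):9,T:1):2,Y:2)
total length: 71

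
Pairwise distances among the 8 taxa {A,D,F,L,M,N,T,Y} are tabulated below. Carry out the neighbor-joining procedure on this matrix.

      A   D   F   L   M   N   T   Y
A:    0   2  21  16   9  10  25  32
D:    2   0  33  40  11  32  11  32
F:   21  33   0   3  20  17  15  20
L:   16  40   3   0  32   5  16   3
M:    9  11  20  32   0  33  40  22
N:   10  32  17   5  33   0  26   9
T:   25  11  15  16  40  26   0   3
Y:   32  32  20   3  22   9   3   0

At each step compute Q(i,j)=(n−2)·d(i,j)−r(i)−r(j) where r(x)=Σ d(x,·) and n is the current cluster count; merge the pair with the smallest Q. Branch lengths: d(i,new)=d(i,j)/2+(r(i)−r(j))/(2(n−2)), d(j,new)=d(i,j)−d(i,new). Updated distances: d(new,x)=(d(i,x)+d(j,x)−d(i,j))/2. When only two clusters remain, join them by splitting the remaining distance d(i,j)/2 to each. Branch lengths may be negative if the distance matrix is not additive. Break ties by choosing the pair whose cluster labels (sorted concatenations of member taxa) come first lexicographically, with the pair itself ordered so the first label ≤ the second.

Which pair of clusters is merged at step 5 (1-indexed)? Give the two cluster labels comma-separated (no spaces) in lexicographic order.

step 1: merge (A,D) at d=2, Q=-264; branch lengths A→-17/6, D→29/6; new cluster AD
  updated: d(AD,F)=26, d(AD,L)=27, d(AD,M)=9, d(AD,N)=20, d(AD,T)=17, d(AD,Y)=31
step 2: merge (AD,M) at d=9, Q=-241; branch lengths AD→19/10, M→71/10; new cluster ADM
  updated: d(ADM,F)=37/2, d(ADM,L)=25, d(ADM,N)=22, d(ADM,T)=24, d(ADM,Y)=22
step 3: merge (T,Y) at d=3, Q=-129; branch lengths T→39/8, Y→-15/8; new cluster TY
  updated: d(ADM,TY)=43/2, d(F,TY)=16, d(L,TY)=8, d(N,TY)=16
step 4: merge (F,L) at d=3, Q=-173/2; branch lengths F→15/4, L→-3/4; new cluster FL
  updated: d(ADM,FL)=81/4, d(FL,N)=19/2, d(FL,TY)=21/2
step 5: merge (ADM,TY) at d=43/2, Q=-275/4; branch lengths ADM→235/16, TY→109/16; new cluster ADMTY
  updated: d(ADMTY,FL)=37/8, d(ADMTY,N)=33/4
step 6: merge (ADMTY,FL) at d=37/8, Q=-179/8; branch lengths ADMTY→27/16, FL→47/16; new cluster ADFLMTY
  updated: d(ADFLMTY,N)=105/16
step 7: merge (ADFLMTY,N) at d=105/16; branch lengths ADFLMTY→105/32, N→105/32; new cluster ADFLMNTY
final tree: (((((A:-17/6,D:29/6):19/10,M:71/10):235/16,(T:39/8,Y:-15/8):109/16):27/16,(F:15/4,L:-3/4):47/16):105/32,N:105/32)
total length: 795/16

ADM,TY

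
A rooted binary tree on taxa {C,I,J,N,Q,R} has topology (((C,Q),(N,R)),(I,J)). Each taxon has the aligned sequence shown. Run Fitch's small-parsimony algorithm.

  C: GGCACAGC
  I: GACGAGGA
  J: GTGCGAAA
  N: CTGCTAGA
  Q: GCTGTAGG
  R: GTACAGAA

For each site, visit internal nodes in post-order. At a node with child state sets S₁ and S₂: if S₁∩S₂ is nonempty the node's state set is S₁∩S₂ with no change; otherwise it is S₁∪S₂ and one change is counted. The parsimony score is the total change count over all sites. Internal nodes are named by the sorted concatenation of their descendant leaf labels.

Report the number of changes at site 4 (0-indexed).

4

[col 0] CQ: children C:{G}, Q:{G} ∩→ {G}; cost 0
[col 0] NR: children N:{C}, R:{G} ∪→ {C,G}; cost 1
[col 0] CNQR: children CQ:{G}, NR:{C,G} ∩→ {G}; cost 0
[col 0] IJ: children I:{G}, J:{G} ∩→ {G}; cost 0
[col 0] CIJNQR: children CNQR:{G}, IJ:{G} ∩→ {G}; cost 0
[col 1] CQ: children C:{G}, Q:{C} ∪→ {C,G}; cost 1
[col 1] NR: children N:{T}, R:{T} ∩→ {T}; cost 0
[col 1] CNQR: children CQ:{C,G}, NR:{T} ∪→ {C,G,T}; cost 1
[col 1] IJ: children I:{A}, J:{T} ∪→ {A,T}; cost 1
[col 1] CIJNQR: children CNQR:{C,G,T}, IJ:{A,T} ∩→ {T}; cost 0
[col 2] CQ: children C:{C}, Q:{T} ∪→ {C,T}; cost 1
[col 2] NR: children N:{G}, R:{A} ∪→ {A,G}; cost 1
[col 2] CNQR: children CQ:{C,T}, NR:{A,G} ∪→ {A,C,G,T}; cost 1
[col 2] IJ: children I:{C}, J:{G} ∪→ {C,G}; cost 1
[col 2] CIJNQR: children CNQR:{A,C,G,T}, IJ:{C,G} ∩→ {C,G}; cost 0
[col 3] CQ: children C:{A}, Q:{G} ∪→ {A,G}; cost 1
[col 3] NR: children N:{C}, R:{C} ∩→ {C}; cost 0
[col 3] CNQR: children CQ:{A,G}, NR:{C} ∪→ {A,C,G}; cost 1
[col 3] IJ: children I:{G}, J:{C} ∪→ {C,G}; cost 1
[col 3] CIJNQR: children CNQR:{A,C,G}, IJ:{C,G} ∩→ {C,G}; cost 0
[col 4] CQ: children C:{C}, Q:{T} ∪→ {C,T}; cost 1
[col 4] NR: children N:{T}, R:{A} ∪→ {A,T}; cost 1
[col 4] CNQR: children CQ:{C,T}, NR:{A,T} ∩→ {T}; cost 0
[col 4] IJ: children I:{A}, J:{G} ∪→ {A,G}; cost 1
[col 4] CIJNQR: children CNQR:{T}, IJ:{A,G} ∪→ {A,G,T}; cost 1
[col 5] CQ: children C:{A}, Q:{A} ∩→ {A}; cost 0
[col 5] NR: children N:{A}, R:{G} ∪→ {A,G}; cost 1
[col 5] CNQR: children CQ:{A}, NR:{A,G} ∩→ {A}; cost 0
[col 5] IJ: children I:{G}, J:{A} ∪→ {A,G}; cost 1
[col 5] CIJNQR: children CNQR:{A}, IJ:{A,G} ∩→ {A}; cost 0
[col 6] CQ: children C:{G}, Q:{G} ∩→ {G}; cost 0
[col 6] NR: children N:{G}, R:{A} ∪→ {A,G}; cost 1
[col 6] CNQR: children CQ:{G}, NR:{A,G} ∩→ {G}; cost 0
[col 6] IJ: children I:{G}, J:{A} ∪→ {A,G}; cost 1
[col 6] CIJNQR: children CNQR:{G}, IJ:{A,G} ∩→ {G}; cost 0
[col 7] CQ: children C:{C}, Q:{G} ∪→ {C,G}; cost 1
[col 7] NR: children N:{A}, R:{A} ∩→ {A}; cost 0
[col 7] CNQR: children CQ:{C,G}, NR:{A} ∪→ {A,C,G}; cost 1
[col 7] IJ: children I:{A}, J:{A} ∩→ {A}; cost 0
[col 7] CIJNQR: children CNQR:{A,C,G}, IJ:{A} ∩→ {A}; cost 0
per-site changes: [1, 3, 4, 3, 4, 2, 2, 2]; total = 21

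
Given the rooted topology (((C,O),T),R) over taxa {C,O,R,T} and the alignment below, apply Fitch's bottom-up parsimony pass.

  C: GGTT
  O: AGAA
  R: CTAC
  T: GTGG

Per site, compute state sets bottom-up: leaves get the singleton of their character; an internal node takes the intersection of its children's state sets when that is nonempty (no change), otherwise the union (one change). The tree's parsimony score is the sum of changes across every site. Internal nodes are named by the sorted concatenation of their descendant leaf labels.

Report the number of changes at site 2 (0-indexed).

2

[col 0] CO: children C:{G}, O:{A} ∪→ {A,G}; cost 1
[col 0] COT: children CO:{A,G}, T:{G} ∩→ {G}; cost 0
[col 0] CORT: children COT:{G}, R:{C} ∪→ {C,G}; cost 1
[col 1] CO: children C:{G}, O:{G} ∩→ {G}; cost 0
[col 1] COT: children CO:{G}, T:{T} ∪→ {G,T}; cost 1
[col 1] CORT: children COT:{G,T}, R:{T} ∩→ {T}; cost 0
[col 2] CO: children C:{T}, O:{A} ∪→ {A,T}; cost 1
[col 2] COT: children CO:{A,T}, T:{G} ∪→ {A,G,T}; cost 1
[col 2] CORT: children COT:{A,G,T}, R:{A} ∩→ {A}; cost 0
[col 3] CO: children C:{T}, O:{A} ∪→ {A,T}; cost 1
[col 3] COT: children CO:{A,T}, T:{G} ∪→ {A,G,T}; cost 1
[col 3] CORT: children COT:{A,G,T}, R:{C} ∪→ {A,C,G,T}; cost 1
per-site changes: [2, 1, 2, 3]; total = 8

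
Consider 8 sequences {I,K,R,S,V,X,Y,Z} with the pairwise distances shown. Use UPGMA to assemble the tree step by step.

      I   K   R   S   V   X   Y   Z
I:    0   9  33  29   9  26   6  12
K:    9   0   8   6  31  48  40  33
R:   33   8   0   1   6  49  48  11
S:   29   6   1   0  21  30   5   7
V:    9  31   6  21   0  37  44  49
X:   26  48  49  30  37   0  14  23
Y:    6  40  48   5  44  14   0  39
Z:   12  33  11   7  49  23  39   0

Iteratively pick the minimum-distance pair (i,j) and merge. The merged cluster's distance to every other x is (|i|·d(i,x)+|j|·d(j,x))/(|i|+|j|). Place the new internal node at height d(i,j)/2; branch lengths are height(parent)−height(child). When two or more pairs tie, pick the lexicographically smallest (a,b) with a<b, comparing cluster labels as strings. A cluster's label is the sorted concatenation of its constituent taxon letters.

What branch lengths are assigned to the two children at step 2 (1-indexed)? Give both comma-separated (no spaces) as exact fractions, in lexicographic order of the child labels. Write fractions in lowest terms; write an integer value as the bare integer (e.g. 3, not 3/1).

step 1: merge (R,S) at d=1; branch lengths R→1/2, S→1/2; new cluster RS
  updated: d(I,RS)=31, d(K,RS)=7, d(RS,V)=27/2, d(RS,X)=79/2, d(RS,Y)=53/2, d(RS,Z)=9
step 2: merge (I,Y) at d=6; branch lengths I→3, Y→3; new cluster IY
  updated: d(IY,K)=49/2, d(IY,RS)=115/4, d(IY,V)=53/2, d(IY,X)=20, d(IY,Z)=51/2
step 3: merge (K,RS) at d=7; branch lengths K→7/2, RS→3; new cluster KRS
  updated: d(IY,KRS)=82/3, d(KRS,V)=58/3, d(KRS,X)=127/3, d(KRS,Z)=17
step 4: merge (KRS,Z) at d=17; branch lengths KRS→5, Z→17/2; new cluster KRSZ
  updated: d(IY,KRSZ)=215/8, d(KRSZ,V)=107/4, d(KRSZ,X)=75/2
step 5: merge (IY,X) at d=20; branch lengths IY→7, X→10; new cluster IXY
  updated: d(IXY,KRSZ)=365/12, d(IXY,V)=30
step 6: merge (KRSZ,V) at d=107/4; branch lengths KRSZ→39/8, V→107/8; new cluster KRSVZ
  updated: d(IXY,KRSVZ)=91/3
step 7: merge (IXY,KRSVZ) at d=91/3; branch lengths IXY→31/6, KRSVZ→43/24; new cluster IKRSVXYZ
final tree: (((I:3,Y:3):7,X:10):31/6,(((K:7/2,(R:1/2,S:1/2):3):5,Z:17/2):39/8,V:107/8):43/24)
total length: 1661/24

3,3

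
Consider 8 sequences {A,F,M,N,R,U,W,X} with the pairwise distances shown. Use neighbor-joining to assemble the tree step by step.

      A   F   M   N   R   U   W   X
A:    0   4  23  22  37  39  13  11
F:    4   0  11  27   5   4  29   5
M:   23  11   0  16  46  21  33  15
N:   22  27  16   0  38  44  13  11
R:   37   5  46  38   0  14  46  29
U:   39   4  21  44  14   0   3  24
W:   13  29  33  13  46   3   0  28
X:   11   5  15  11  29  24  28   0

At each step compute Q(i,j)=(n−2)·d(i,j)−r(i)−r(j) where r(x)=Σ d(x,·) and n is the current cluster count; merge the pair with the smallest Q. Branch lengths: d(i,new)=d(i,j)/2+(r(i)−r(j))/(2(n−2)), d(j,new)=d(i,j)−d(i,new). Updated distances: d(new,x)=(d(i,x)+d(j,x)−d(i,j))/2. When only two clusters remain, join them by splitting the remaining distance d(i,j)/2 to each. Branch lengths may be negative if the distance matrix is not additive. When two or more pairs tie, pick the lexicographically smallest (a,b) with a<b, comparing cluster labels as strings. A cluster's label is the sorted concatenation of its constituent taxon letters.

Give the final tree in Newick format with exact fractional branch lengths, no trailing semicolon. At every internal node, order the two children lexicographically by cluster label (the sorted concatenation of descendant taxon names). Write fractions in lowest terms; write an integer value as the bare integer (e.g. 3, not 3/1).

step 1: merge (U,W) at d=3, Q=-296; branch lengths U→1/6, W→17/6; new cluster UW
  updated: d(A,UW)=49/2, d(F,UW)=15, d(M,UW)=51/2, d(N,UW)=27, d(R,UW)=57/2, d(UW,X)=49/2
step 2: merge (F,R) at d=5, Q=-451/2; branch lengths F→-183/20, R→283/20; new cluster FR
  updated: d(A,FR)=18, d(FR,M)=26, d(FR,N)=30, d(FR,UW)=77/4, d(FR,X)=29/2
step 3: merge (FR,UW) at d=77/4, Q=-303/2; branch lengths FR→8, UW→45/4; new cluster FRUW
  updated: d(A,FRUW)=93/8, d(FRUW,M)=129/8, d(FRUW,N)=151/8, d(FRUW,X)=79/8
step 4: merge (M,N) at d=16, Q=-90; branch lengths M→67/8, N→61/8; new cluster MN
  updated: d(A,MN)=29/2, d(FRUW,MN)=19/2, d(MN,X)=5
step 5: merge (A,FRUW) at d=93/8, Q=-359/8; branch lengths A→235/32, FRUW→137/32; new cluster AFRUW
  updated: d(AFRUW,MN)=99/16, d(AFRUW,X)=37/8
step 6: merge (AFRUW,MN) at d=99/16, Q=-253/16; branch lengths AFRUW→93/32, MN→105/32; new cluster AFMNRUW
  updated: d(AFMNRUW,X)=55/32
step 7: merge (AFMNRUW,X) at d=55/32; branch lengths AFMNRUW→55/64, X→55/64; new cluster AFMNRUWX
final tree: (((A:235/32,((F:-183/20,R:283/20):8,(U:1/6,W:17/6):45/4):137/32):93/32,(M:67/8,N:61/8):105/32):55/64,X:55/64)
total length: 2009/32

(((A:235/32,((F:-183/20,R:283/20):8,(U:1/6,W:17/6):45/4):137/32):93/32,(M:67/8,N:61/8):105/32):55/64,X:55/64)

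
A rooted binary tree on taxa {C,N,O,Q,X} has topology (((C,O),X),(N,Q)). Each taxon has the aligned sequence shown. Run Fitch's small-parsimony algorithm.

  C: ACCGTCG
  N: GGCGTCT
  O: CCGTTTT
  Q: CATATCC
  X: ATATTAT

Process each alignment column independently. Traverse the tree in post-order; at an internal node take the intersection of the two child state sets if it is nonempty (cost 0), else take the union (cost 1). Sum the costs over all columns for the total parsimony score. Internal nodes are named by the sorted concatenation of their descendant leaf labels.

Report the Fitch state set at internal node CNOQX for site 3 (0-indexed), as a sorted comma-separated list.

A,G,T

CO@0: {A} ∪ {C} = {A,C} (union, +1)
COX@0: {A,C} ∩ {A} = {A} (intersection, +0)
NQ@0: {G} ∪ {C} = {C,G} (union, +1)
CNOQX@0: {A} ∪ {C,G} = {A,C,G} (union, +1)
CO@1: {C} ∩ {C} = {C} (intersection, +0)
COX@1: {C} ∪ {T} = {C,T} (union, +1)
NQ@1: {G} ∪ {A} = {A,G} (union, +1)
CNOQX@1: {C,T} ∪ {A,G} = {A,C,G,T} (union, +1)
CO@2: {C} ∪ {G} = {C,G} (union, +1)
COX@2: {C,G} ∪ {A} = {A,C,G} (union, +1)
NQ@2: {C} ∪ {T} = {C,T} (union, +1)
CNOQX@2: {A,C,G} ∩ {C,T} = {C} (intersection, +0)
CO@3: {G} ∪ {T} = {G,T} (union, +1)
COX@3: {G,T} ∩ {T} = {T} (intersection, +0)
NQ@3: {G} ∪ {A} = {A,G} (union, +1)
CNOQX@3: {T} ∪ {A,G} = {A,G,T} (union, +1)
CO@4: {T} ∩ {T} = {T} (intersection, +0)
COX@4: {T} ∩ {T} = {T} (intersection, +0)
NQ@4: {T} ∩ {T} = {T} (intersection, +0)
CNOQX@4: {T} ∩ {T} = {T} (intersection, +0)
CO@5: {C} ∪ {T} = {C,T} (union, +1)
COX@5: {C,T} ∪ {A} = {A,C,T} (union, +1)
NQ@5: {C} ∩ {C} = {C} (intersection, +0)
CNOQX@5: {A,C,T} ∩ {C} = {C} (intersection, +0)
CO@6: {G} ∪ {T} = {G,T} (union, +1)
COX@6: {G,T} ∩ {T} = {T} (intersection, +0)
NQ@6: {T} ∪ {C} = {C,T} (union, +1)
CNOQX@6: {T} ∩ {C,T} = {T} (intersection, +0)
per-site changes: [3, 3, 3, 3, 0, 2, 2]; total = 16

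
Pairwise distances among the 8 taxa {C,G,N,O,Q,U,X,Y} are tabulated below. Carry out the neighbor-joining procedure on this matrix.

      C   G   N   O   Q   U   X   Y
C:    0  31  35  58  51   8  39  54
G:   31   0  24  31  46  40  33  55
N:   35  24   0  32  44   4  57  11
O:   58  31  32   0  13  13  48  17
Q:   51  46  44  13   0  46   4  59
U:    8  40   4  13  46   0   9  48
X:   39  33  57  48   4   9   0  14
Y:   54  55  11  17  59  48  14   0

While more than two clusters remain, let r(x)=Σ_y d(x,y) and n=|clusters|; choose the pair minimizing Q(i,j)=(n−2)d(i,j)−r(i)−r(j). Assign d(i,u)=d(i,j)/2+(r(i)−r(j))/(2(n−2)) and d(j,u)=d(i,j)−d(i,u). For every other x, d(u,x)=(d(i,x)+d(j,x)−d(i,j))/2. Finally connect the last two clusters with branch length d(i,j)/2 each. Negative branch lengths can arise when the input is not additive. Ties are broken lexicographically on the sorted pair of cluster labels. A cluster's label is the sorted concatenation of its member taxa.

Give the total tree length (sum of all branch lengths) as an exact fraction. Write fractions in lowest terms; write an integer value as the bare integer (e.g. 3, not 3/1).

iteration 1: select Q,X (d=4, Q=-443); attach at lengths (83/12, -35/12); label the merged cluster QX
  updated: d(C,QX)=43, d(G,QX)=75/2, d(N,QX)=97/2, d(O,QX)=57/2, d(QX,U)=51/2, d(QX,Y)=69/2
iteration 2: select C,U (d=8, Q=-655/2); attach at lengths (261/20, -101/20); label the merged cluster CU
  updated: d(CU,G)=63/2, d(CU,N)=31/2, d(CU,O)=63/2, d(CU,QX)=121/4, d(CU,Y)=47
iteration 3: select N,Y (d=11, Q=-503/2); attach at lengths (21/16, 155/16); label the merged cluster NY
  updated: d(CU,NY)=103/4, d(G,NY)=34, d(NY,O)=19, d(NY,QX)=36
iteration 4: select NY,O (d=19, Q=-671/4); attach at lengths (247/24, 209/24); label the merged cluster NOY
  updated: d(CU,NOY)=153/8, d(G,NOY)=23, d(NOY,QX)=91/4
iteration 5: select CU,QX (d=121/4, Q=-887/8); attach at lengths (407/32, 561/32); label the merged cluster CQUX
  updated: d(CQUX,G)=155/8, d(CQUX,NOY)=93/16
iteration 6: select CQUX,G (d=155/8, Q=-771/16); attach at lengths (35/32, 585/32); label the merged cluster CGQUX
  updated: d(CGQUX,NOY)=151/32
iteration 7: select CGQUX,NOY (d=151/32); attach at lengths (151/64, 151/64); label the merged cluster CGNOQUXY
final tree: ((((C:261/20,U:-101/20):407/32,(Q:83/12,X:-35/12):561/32):35/32,G:585/32):151/64,((N:21/16,Y:155/16):247/24,O:209/24):151/64)
total length: 3083/32

3083/32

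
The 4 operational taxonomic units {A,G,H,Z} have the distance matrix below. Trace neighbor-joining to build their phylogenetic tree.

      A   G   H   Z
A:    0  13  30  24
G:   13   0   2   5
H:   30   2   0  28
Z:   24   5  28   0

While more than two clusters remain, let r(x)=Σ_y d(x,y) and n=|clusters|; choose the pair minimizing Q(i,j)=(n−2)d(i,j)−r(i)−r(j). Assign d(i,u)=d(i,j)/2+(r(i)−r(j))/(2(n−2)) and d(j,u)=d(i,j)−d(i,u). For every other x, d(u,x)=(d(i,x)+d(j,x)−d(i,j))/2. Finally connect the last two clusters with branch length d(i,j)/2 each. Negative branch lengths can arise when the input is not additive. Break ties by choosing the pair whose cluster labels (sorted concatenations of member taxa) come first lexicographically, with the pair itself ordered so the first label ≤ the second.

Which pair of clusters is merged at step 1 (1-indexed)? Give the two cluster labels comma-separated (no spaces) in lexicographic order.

step 1: merge (A,Z) at d=24, Q=-76; branch lengths A→29/2, Z→19/2; new cluster AZ
  updated: d(AZ,G)=-3, d(AZ,H)=17
step 2: merge (AZ,G) at d=-3, Q=-16; branch lengths AZ→6, G→-9; new cluster AGZ
  updated: d(AGZ,H)=11
step 3: merge (AGZ,H) at d=11; branch lengths AGZ→11/2, H→11/2; new cluster AGHZ
final tree: (((A:29/2,Z:19/2):6,G:-9):11/2,H:11/2)
total length: 32

A,Z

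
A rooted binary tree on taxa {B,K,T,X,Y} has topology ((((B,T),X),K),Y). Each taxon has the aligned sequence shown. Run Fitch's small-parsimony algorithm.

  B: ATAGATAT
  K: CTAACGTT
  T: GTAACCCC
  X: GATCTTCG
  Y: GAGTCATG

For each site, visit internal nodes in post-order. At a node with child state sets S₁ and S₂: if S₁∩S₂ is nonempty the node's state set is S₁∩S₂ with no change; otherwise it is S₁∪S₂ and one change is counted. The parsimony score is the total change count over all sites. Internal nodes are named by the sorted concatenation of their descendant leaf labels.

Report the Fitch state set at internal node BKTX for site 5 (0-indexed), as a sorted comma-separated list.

G,T

[col 0] BT: children B:{A}, T:{G} ∪→ {A,G}; cost 1
[col 0] BTX: children BT:{A,G}, X:{G} ∩→ {G}; cost 0
[col 0] BKTX: children BTX:{G}, K:{C} ∪→ {C,G}; cost 1
[col 0] BKTXY: children BKTX:{C,G}, Y:{G} ∩→ {G}; cost 0
[col 1] BT: children B:{T}, T:{T} ∩→ {T}; cost 0
[col 1] BTX: children BT:{T}, X:{A} ∪→ {A,T}; cost 1
[col 1] BKTX: children BTX:{A,T}, K:{T} ∩→ {T}; cost 0
[col 1] BKTXY: children BKTX:{T}, Y:{A} ∪→ {A,T}; cost 1
[col 2] BT: children B:{A}, T:{A} ∩→ {A}; cost 0
[col 2] BTX: children BT:{A}, X:{T} ∪→ {A,T}; cost 1
[col 2] BKTX: children BTX:{A,T}, K:{A} ∩→ {A}; cost 0
[col 2] BKTXY: children BKTX:{A}, Y:{G} ∪→ {A,G}; cost 1
[col 3] BT: children B:{G}, T:{A} ∪→ {A,G}; cost 1
[col 3] BTX: children BT:{A,G}, X:{C} ∪→ {A,C,G}; cost 1
[col 3] BKTX: children BTX:{A,C,G}, K:{A} ∩→ {A}; cost 0
[col 3] BKTXY: children BKTX:{A}, Y:{T} ∪→ {A,T}; cost 1
[col 4] BT: children B:{A}, T:{C} ∪→ {A,C}; cost 1
[col 4] BTX: children BT:{A,C}, X:{T} ∪→ {A,C,T}; cost 1
[col 4] BKTX: children BTX:{A,C,T}, K:{C} ∩→ {C}; cost 0
[col 4] BKTXY: children BKTX:{C}, Y:{C} ∩→ {C}; cost 0
[col 5] BT: children B:{T}, T:{C} ∪→ {C,T}; cost 1
[col 5] BTX: children BT:{C,T}, X:{T} ∩→ {T}; cost 0
[col 5] BKTX: children BTX:{T}, K:{G} ∪→ {G,T}; cost 1
[col 5] BKTXY: children BKTX:{G,T}, Y:{A} ∪→ {A,G,T}; cost 1
[col 6] BT: children B:{A}, T:{C} ∪→ {A,C}; cost 1
[col 6] BTX: children BT:{A,C}, X:{C} ∩→ {C}; cost 0
[col 6] BKTX: children BTX:{C}, K:{T} ∪→ {C,T}; cost 1
[col 6] BKTXY: children BKTX:{C,T}, Y:{T} ∩→ {T}; cost 0
[col 7] BT: children B:{T}, T:{C} ∪→ {C,T}; cost 1
[col 7] BTX: children BT:{C,T}, X:{G} ∪→ {C,G,T}; cost 1
[col 7] BKTX: children BTX:{C,G,T}, K:{T} ∩→ {T}; cost 0
[col 7] BKTXY: children BKTX:{T}, Y:{G} ∪→ {G,T}; cost 1
per-site changes: [2, 2, 2, 3, 2, 3, 2, 3]; total = 19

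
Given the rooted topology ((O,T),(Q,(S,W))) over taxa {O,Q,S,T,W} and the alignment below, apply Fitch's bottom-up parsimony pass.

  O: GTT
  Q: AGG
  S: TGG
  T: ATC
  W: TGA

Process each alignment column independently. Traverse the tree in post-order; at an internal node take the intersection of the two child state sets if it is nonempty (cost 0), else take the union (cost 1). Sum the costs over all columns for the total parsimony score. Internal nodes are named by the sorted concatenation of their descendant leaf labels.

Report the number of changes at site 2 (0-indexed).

3

[col 0] OT: children O:{G}, T:{A} ∪→ {A,G}; cost 1
[col 0] SW: children S:{T}, W:{T} ∩→ {T}; cost 0
[col 0] QSW: children Q:{A}, SW:{T} ∪→ {A,T}; cost 1
[col 0] OQSTW: children OT:{A,G}, QSW:{A,T} ∩→ {A}; cost 0
[col 1] OT: children O:{T}, T:{T} ∩→ {T}; cost 0
[col 1] SW: children S:{G}, W:{G} ∩→ {G}; cost 0
[col 1] QSW: children Q:{G}, SW:{G} ∩→ {G}; cost 0
[col 1] OQSTW: children OT:{T}, QSW:{G} ∪→ {G,T}; cost 1
[col 2] OT: children O:{T}, T:{C} ∪→ {C,T}; cost 1
[col 2] SW: children S:{G}, W:{A} ∪→ {A,G}; cost 1
[col 2] QSW: children Q:{G}, SW:{A,G} ∩→ {G}; cost 0
[col 2] OQSTW: children OT:{C,T}, QSW:{G} ∪→ {C,G,T}; cost 1
per-site changes: [2, 1, 3]; total = 6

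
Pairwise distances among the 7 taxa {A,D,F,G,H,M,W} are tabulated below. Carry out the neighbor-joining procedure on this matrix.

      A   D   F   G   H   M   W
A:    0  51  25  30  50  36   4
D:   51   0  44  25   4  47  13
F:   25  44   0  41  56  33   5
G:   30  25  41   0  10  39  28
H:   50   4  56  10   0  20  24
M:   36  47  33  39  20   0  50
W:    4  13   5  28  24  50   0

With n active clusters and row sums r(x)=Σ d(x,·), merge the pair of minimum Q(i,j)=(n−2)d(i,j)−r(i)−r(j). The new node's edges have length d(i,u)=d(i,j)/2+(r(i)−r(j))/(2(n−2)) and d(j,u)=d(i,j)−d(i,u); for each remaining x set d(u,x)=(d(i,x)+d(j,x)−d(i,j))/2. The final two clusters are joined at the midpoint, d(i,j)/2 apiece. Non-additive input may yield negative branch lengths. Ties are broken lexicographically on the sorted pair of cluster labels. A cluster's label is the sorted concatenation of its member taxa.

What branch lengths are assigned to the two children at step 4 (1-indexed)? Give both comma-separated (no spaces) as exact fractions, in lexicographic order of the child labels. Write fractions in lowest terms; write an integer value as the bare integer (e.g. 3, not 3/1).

1. join D+H (d=4, Q=-328) ⇒ DH; edges |D|=4, |H|=0
  updated: d(A,DH)=97/2, d(DH,F)=48, d(DH,G)=31/2, d(DH,M)=63/2, d(DH,W)=33/2
2. join DH+G (d=31/2, Q=-503/2) ⇒ DGH; edges |DH|=137/16, |G|=111/16
  updated: d(A,DGH)=63/2, d(DGH,F)=147/4, d(DGH,M)=55/2, d(DGH,W)=29/2
3. join DGH+M (d=55/2, Q=-697/4) ⇒ DGHM; edges |DGH|=185/24, |M|=475/24
  updated: d(A,DGHM)=20, d(DGHM,F)=169/8, d(DGHM,W)=37/2
4. join A+DGHM (d=20, Q=-549/8) ⇒ ADGHM; edges |A|=235/32, |DGHM|=405/32
  updated: d(ADGHM,F)=209/16, d(ADGHM,W)=5/4
5. join ADGHM+F (d=209/16, Q=-309/16) ⇒ ADFGHM; edges |ADGHM|=149/32, |F|=269/32
  updated: d(ADFGHM,W)=-109/32
6. join ADFGHM+W (d=-109/32) ⇒ ADFGHMW; edges |ADFGHM|=-109/64, |W|=-109/64
final tree: (((A:235/32,(((D:4,H:0):137/16,G:111/16):185/24,M:475/24):405/32):149/32,F:269/32):-109/64,W:-109/64)
total length: 2453/32

235/32,405/32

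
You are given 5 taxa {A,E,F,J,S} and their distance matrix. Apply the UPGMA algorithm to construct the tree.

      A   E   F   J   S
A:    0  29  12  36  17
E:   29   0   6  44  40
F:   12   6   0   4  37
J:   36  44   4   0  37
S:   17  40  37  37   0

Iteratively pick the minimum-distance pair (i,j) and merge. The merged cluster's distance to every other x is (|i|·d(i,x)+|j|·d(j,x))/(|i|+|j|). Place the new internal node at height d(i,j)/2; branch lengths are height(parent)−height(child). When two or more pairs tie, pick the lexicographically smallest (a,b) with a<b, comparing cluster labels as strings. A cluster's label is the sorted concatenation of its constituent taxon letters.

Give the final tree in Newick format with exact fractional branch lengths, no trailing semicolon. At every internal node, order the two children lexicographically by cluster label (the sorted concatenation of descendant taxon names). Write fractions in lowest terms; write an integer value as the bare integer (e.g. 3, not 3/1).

step 1: merge (F,J) at d=4; branch lengths F→2, J→2; new cluster FJ
  updated: d(A,FJ)=24, d(E,FJ)=25, d(FJ,S)=37
step 2: merge (A,S) at d=17; branch lengths A→17/2, S→17/2; new cluster AS
  updated: d(AS,E)=69/2, d(AS,FJ)=61/2
step 3: merge (E,FJ) at d=25; branch lengths E→25/2, FJ→21/2; new cluster EFJ
  updated: d(AS,EFJ)=191/6
step 4: merge (AS,EFJ) at d=191/6; branch lengths AS→89/12, EFJ→41/12; new cluster AEFJS
final tree: ((A:17/2,S:17/2):89/12,(E:25/2,(F:2,J:2):21/2):41/12)
total length: 329/6

((A:17/2,S:17/2):89/12,(E:25/2,(F:2,J:2):21/2):41/12)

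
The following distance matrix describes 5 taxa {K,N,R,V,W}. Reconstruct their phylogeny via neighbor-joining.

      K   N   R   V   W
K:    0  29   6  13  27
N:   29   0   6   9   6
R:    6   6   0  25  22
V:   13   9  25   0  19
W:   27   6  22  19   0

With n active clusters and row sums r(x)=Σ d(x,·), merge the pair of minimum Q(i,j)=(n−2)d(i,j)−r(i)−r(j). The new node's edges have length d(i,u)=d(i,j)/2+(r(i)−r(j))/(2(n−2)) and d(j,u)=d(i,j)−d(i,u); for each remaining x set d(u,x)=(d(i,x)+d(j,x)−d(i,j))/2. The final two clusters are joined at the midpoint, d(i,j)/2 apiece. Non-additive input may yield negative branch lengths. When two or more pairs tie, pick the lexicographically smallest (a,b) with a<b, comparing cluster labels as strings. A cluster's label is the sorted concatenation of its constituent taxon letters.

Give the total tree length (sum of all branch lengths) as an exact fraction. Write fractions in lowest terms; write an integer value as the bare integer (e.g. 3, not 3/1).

1. join K+R (d=6, Q=-116) ⇒ KR; edges |K|=17/3, |R|=1/3
  updated: d(KR,N)=29/2, d(KR,V)=16, d(KR,W)=43/2
2. join KR+V (d=16, Q=-64) ⇒ KRV; edges |KR|=10, |V|=6
  updated: d(KRV,N)=15/4, d(KRV,W)=49/4
3. join KRV+N (d=15/4, Q=-22) ⇒ KNRV; edges |KRV|=5, |N|=-5/4
  updated: d(KNRV,W)=29/4
4. join KNRV+W (d=29/4) ⇒ KNRVW; edges |KNRV|=29/8, |W|=29/8
final tree: ((((K:17/3,R:1/3):10,V:6):5,N:-5/4):29/8,W:29/8)
total length: 33

33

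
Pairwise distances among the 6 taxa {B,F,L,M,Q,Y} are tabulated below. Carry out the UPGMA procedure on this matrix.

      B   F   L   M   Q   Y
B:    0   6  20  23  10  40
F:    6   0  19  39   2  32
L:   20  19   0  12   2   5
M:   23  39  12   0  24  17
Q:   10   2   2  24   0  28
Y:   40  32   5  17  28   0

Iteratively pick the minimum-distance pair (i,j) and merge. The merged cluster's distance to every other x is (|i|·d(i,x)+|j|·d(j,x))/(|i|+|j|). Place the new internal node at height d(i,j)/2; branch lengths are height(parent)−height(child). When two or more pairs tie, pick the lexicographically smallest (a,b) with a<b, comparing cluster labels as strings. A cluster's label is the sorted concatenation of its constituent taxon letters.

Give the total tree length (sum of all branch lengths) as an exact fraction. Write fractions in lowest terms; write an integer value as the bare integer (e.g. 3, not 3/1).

1. join F+Q (d=2) ⇒ FQ; edges |F|=1, |Q|=1
  updated: d(B,FQ)=8, d(FQ,L)=21/2, d(FQ,M)=63/2, d(FQ,Y)=30
2. join L+Y (d=5) ⇒ LY; edges |L|=5/2, |Y|=5/2
  updated: d(B,LY)=30, d(FQ,LY)=81/4, d(LY,M)=29/2
3. join B+FQ (d=8) ⇒ BFQ; edges |B|=4, |FQ|=3
  updated: d(BFQ,LY)=47/2, d(BFQ,M)=86/3
4. join LY+M (d=29/2) ⇒ LMY; edges |LY|=19/4, |M|=29/4
  updated: d(BFQ,LMY)=227/9
5. join BFQ+LMY (d=227/9) ⇒ BFLMQY; edges |BFQ|=155/18, |LMY|=193/36
final tree: ((B:4,(F:1,Q:1):3):155/18,((L:5/2,Y:5/2):19/4,M:29/4):193/36)
total length: 1439/36

1439/36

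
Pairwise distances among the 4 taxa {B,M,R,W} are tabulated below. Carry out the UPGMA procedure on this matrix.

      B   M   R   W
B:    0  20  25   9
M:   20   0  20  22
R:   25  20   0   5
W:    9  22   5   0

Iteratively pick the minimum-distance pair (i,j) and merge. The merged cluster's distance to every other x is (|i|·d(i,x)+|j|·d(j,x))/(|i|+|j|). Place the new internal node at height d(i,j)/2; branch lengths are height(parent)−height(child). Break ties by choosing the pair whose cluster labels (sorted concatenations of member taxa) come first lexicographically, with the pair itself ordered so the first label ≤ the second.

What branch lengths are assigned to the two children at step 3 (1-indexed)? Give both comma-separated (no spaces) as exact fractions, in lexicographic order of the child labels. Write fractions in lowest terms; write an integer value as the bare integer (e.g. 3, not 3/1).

11/6,31/3

iteration 1: select R,W (d=5); attach at lengths (5/2, 5/2); label the merged cluster RW
  updated: d(B,RW)=17, d(M,RW)=21
iteration 2: select B,RW (d=17); attach at lengths (17/2, 6); label the merged cluster BRW
  updated: d(BRW,M)=62/3
iteration 3: select BRW,M (d=62/3); attach at lengths (11/6, 31/3); label the merged cluster BMRW
final tree: ((B:17/2,(R:5/2,W:5/2):6):11/6,M:31/3)
total length: 95/3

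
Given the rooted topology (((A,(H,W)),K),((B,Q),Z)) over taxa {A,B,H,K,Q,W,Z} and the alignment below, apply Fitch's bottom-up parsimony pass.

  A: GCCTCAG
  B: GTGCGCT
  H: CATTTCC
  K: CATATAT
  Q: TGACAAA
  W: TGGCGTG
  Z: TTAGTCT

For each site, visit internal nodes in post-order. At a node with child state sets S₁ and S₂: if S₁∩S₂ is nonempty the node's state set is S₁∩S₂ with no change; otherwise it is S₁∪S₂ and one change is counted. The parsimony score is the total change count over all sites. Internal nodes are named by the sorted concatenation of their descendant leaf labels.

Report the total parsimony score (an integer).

site 0, node HW: H={C} ∪ W={T} → {C,T} (+1)
site 0, node AHW: A={G} ∪ HW={C,T} → {C,G,T} (+1)
site 0, node AHKW: AHW={C,G,T} ∩ K={C} → {C} (+0)
site 0, node BQ: B={G} ∪ Q={T} → {G,T} (+1)
site 0, node BQZ: BQ={G,T} ∩ Z={T} → {T} (+0)
site 0, node ABHKQWZ: AHKW={C} ∪ BQZ={T} → {C,T} (+1)
site 1, node HW: H={A} ∪ W={G} → {A,G} (+1)
site 1, node AHW: A={C} ∪ HW={A,G} → {A,C,G} (+1)
site 1, node AHKW: AHW={A,C,G} ∩ K={A} → {A} (+0)
site 1, node BQ: B={T} ∪ Q={G} → {G,T} (+1)
site 1, node BQZ: BQ={G,T} ∩ Z={T} → {T} (+0)
site 1, node ABHKQWZ: AHKW={A} ∪ BQZ={T} → {A,T} (+1)
site 2, node HW: H={T} ∪ W={G} → {G,T} (+1)
site 2, node AHW: A={C} ∪ HW={G,T} → {C,G,T} (+1)
site 2, node AHKW: AHW={C,G,T} ∩ K={T} → {T} (+0)
site 2, node BQ: B={G} ∪ Q={A} → {A,G} (+1)
site 2, node BQZ: BQ={A,G} ∩ Z={A} → {A} (+0)
site 2, node ABHKQWZ: AHKW={T} ∪ BQZ={A} → {A,T} (+1)
site 3, node HW: H={T} ∪ W={C} → {C,T} (+1)
site 3, node AHW: A={T} ∩ HW={C,T} → {T} (+0)
site 3, node AHKW: AHW={T} ∪ K={A} → {A,T} (+1)
site 3, node BQ: B={C} ∩ Q={C} → {C} (+0)
site 3, node BQZ: BQ={C} ∪ Z={G} → {C,G} (+1)
site 3, node ABHKQWZ: AHKW={A,T} ∪ BQZ={C,G} → {A,C,G,T} (+1)
site 4, node HW: H={T} ∪ W={G} → {G,T} (+1)
site 4, node AHW: A={C} ∪ HW={G,T} → {C,G,T} (+1)
site 4, node AHKW: AHW={C,G,T} ∩ K={T} → {T} (+0)
site 4, node BQ: B={G} ∪ Q={A} → {A,G} (+1)
site 4, node BQZ: BQ={A,G} ∪ Z={T} → {A,G,T} (+1)
site 4, node ABHKQWZ: AHKW={T} ∩ BQZ={A,G,T} → {T} (+0)
site 5, node HW: H={C} ∪ W={T} → {C,T} (+1)
site 5, node AHW: A={A} ∪ HW={C,T} → {A,C,T} (+1)
site 5, node AHKW: AHW={A,C,T} ∩ K={A} → {A} (+0)
site 5, node BQ: B={C} ∪ Q={A} → {A,C} (+1)
site 5, node BQZ: BQ={A,C} ∩ Z={C} → {C} (+0)
site 5, node ABHKQWZ: AHKW={A} ∪ BQZ={C} → {A,C} (+1)
site 6, node HW: H={C} ∪ W={G} → {C,G} (+1)
site 6, node AHW: A={G} ∩ HW={C,G} → {G} (+0)
site 6, node AHKW: AHW={G} ∪ K={T} → {G,T} (+1)
site 6, node BQ: B={T} ∪ Q={A} → {A,T} (+1)
site 6, node BQZ: BQ={A,T} ∩ Z={T} → {T} (+0)
site 6, node ABHKQWZ: AHKW={G,T} ∩ BQZ={T} → {T} (+0)
per-site changes: [4, 4, 4, 4, 4, 4, 3]; total = 27

27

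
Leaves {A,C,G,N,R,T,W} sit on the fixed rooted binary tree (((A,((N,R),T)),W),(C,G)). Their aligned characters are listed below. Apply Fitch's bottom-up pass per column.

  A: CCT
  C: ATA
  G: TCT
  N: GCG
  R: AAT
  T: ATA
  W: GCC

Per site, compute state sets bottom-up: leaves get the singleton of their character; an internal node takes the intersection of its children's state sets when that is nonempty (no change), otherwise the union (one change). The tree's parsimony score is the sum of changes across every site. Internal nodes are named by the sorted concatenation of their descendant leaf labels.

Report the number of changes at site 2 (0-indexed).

site 0, node NR: N={G} ∪ R={A} → {A,G} (+1)
site 0, node NRT: NR={A,G} ∩ T={A} → {A} (+0)
site 0, node ANRT: A={C} ∪ NRT={A} → {A,C} (+1)
site 0, node ANRTW: ANRT={A,C} ∪ W={G} → {A,C,G} (+1)
site 0, node CG: C={A} ∪ G={T} → {A,T} (+1)
site 0, node ACGNRTW: ANRTW={A,C,G} ∩ CG={A,T} → {A} (+0)
site 1, node NR: N={C} ∪ R={A} → {A,C} (+1)
site 1, node NRT: NR={A,C} ∪ T={T} → {A,C,T} (+1)
site 1, node ANRT: A={C} ∩ NRT={A,C,T} → {C} (+0)
site 1, node ANRTW: ANRT={C} ∩ W={C} → {C} (+0)
site 1, node CG: C={T} ∪ G={C} → {C,T} (+1)
site 1, node ACGNRTW: ANRTW={C} ∩ CG={C,T} → {C} (+0)
site 2, node NR: N={G} ∪ R={T} → {G,T} (+1)
site 2, node NRT: NR={G,T} ∪ T={A} → {A,G,T} (+1)
site 2, node ANRT: A={T} ∩ NRT={A,G,T} → {T} (+0)
site 2, node ANRTW: ANRT={T} ∪ W={C} → {C,T} (+1)
site 2, node CG: C={A} ∪ G={T} → {A,T} (+1)
site 2, node ACGNRTW: ANRTW={C,T} ∩ CG={A,T} → {T} (+0)
per-site changes: [4, 3, 4]; total = 11

4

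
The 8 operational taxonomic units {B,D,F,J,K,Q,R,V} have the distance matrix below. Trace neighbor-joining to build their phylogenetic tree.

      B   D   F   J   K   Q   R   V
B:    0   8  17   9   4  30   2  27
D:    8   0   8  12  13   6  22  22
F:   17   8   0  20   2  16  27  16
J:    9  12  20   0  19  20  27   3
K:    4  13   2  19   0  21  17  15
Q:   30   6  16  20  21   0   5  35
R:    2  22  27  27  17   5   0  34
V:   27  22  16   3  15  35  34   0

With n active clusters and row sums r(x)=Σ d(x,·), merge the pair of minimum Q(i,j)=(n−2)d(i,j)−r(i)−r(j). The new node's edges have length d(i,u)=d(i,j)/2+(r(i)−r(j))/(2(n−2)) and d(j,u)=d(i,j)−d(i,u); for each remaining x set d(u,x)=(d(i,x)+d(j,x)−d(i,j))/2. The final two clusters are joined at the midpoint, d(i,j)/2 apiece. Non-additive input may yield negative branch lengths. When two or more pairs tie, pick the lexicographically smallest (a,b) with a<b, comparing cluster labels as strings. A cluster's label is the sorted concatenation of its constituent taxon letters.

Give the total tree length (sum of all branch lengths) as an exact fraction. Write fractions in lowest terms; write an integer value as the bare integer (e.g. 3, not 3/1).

step 1: merge (J,V) at d=3, Q=-244; branch lengths J→-2, V→5; new cluster JV
  updated: d(B,JV)=33/2, d(D,JV)=31/2, d(F,JV)=33/2, d(JV,K)=31/2, d(JV,Q)=26, d(JV,R)=29
step 2: merge (Q,R) at d=5, Q=-181; branch lengths Q→27/10, R→23/10; new cluster QR
  updated: d(B,QR)=27/2, d(D,QR)=23/2, d(F,QR)=19, d(JV,QR)=25, d(K,QR)=33/2
step 3: merge (F,K) at d=2, Q=-211/2; branch lengths F→39/16, K→-7/16; new cluster FK
  updated: d(B,FK)=19/2, d(D,FK)=19/2, d(FK,JV)=15, d(FK,QR)=67/4
step 4: merge (FK,JV) at d=15, Q=-311/4; branch lengths FK→95/24, JV→265/24; new cluster FJKV
  updated: d(B,FJKV)=11/2, d(D,FJKV)=5, d(FJKV,QR)=107/8
step 5: merge (B,FJKV) at d=11/2, Q=-319/8; branch lengths B→113/32, FJKV→63/32; new cluster BFJKV
  updated: d(BFJKV,D)=15/4, d(BFJKV,QR)=171/16
step 6: merge (BFJKV,D) at d=15/4, Q=-415/16; branch lengths BFJKV→47/32, D→73/32; new cluster BDFJKV
  updated: d(BDFJKV,QR)=295/32
step 7: merge (BDFJKV,QR) at d=295/32; branch lengths BDFJKV→295/64, QR→295/64; new cluster BDFJKQRV
final tree: (((B:113/32,((F:39/16,K:-7/16):95/24,(J:-2,V:5):265/24):63/32):47/32,D:73/32):295/64,(Q:27/10,R:23/10):295/64)
total length: 1391/32

1391/32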